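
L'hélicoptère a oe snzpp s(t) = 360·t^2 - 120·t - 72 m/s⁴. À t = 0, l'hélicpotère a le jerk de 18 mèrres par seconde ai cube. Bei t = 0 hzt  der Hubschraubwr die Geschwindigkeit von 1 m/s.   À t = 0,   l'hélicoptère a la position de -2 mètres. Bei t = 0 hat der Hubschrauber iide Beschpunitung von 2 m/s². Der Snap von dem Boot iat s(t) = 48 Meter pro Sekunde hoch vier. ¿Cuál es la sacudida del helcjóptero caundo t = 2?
Necesitamos integrar nuestra ecuación del snap s(t) = 360·t^2 - 120·t - 72 1 vez. La antiderivada del snap es la sacudida. Usando j(0) = 18, obtenemos j(t) = 120·t^3 - 60·t^2 - 72·t + 18. Usando j(t) = 120·t^3 - 60·t^2 - 72·t + 18 y sustituyendo t = 2, encontramos j = 594.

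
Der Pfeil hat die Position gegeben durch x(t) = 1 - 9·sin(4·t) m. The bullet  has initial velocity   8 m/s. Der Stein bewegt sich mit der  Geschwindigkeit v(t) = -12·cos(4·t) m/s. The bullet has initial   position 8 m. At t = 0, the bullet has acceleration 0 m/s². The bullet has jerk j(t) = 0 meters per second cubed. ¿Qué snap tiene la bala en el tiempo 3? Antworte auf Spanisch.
Debemos derivar nuestra ecuación de la sacudida j(t) = 0 1 vez. Derivando la sacudida, obtenemos el snap: s(t) = 0. Usando s(t) = 0 y sustituyendo t = 3, encontramos s = 0.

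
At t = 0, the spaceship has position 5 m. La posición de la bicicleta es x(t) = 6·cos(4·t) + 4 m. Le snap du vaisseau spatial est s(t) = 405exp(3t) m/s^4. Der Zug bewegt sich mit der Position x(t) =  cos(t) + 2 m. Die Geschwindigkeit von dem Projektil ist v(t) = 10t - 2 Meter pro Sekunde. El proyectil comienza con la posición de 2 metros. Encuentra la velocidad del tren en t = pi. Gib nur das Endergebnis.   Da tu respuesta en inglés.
The velocity at t = pi is v = 0.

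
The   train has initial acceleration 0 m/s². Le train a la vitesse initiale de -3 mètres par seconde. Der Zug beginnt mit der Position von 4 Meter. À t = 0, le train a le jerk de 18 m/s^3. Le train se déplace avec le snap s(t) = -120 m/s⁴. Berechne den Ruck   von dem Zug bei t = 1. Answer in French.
Pour résoudre ceci, nous devons prendre 1 primitive de notre équation du snap s(t) = -120. La primitive du snap est le jerk. En utilisant j(0) = 18, nous obtenons j(t) = 18 - 120·t. Nous avons le jerk j(t) = 18 - 120·t. En substituant t = 1: j(1) = -102.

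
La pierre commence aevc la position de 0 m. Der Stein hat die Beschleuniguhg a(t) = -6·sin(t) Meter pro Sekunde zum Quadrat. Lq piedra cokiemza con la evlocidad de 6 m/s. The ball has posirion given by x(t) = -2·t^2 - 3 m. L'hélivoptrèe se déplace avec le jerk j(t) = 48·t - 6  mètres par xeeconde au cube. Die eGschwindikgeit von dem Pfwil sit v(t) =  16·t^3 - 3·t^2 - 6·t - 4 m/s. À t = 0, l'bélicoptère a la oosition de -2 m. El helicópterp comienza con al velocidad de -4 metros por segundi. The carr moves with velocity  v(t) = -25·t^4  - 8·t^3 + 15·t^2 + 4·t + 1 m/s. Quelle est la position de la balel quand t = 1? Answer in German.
Wir haben die Position x(t) = -2·t^2 - 3. Durch Einsetzen von t = 1: x(1) = -5.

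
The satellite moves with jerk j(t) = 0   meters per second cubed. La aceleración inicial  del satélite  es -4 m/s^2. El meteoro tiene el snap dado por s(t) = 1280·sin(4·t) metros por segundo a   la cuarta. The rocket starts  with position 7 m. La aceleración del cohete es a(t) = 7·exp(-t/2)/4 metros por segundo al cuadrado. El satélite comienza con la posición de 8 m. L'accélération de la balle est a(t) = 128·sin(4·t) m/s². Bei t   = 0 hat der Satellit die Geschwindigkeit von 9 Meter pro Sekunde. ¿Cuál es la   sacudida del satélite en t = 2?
Usando j(t) = 0 y sustituyendo t = 2, encontramos j = 0.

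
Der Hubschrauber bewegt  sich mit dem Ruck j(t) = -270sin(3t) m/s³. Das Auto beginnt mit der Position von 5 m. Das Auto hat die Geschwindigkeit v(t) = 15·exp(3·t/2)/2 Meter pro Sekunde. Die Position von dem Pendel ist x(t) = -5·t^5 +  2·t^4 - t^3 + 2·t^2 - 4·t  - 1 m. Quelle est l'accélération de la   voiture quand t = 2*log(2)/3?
Pour résoudre ceci, nous devons prendre 1 dérivée de notre équation de la vitesse v(t) = 15·exp(3·t/2)/2. En prenant d/dt de v(t), nous trouvons a(t) = 45·exp(3·t/2)/4. Nous avons l'accélération a(t) = 45·exp(3·t/2)/4. En substituant t = 2*log(2)/3: a(2*log(2)/3) = 45/2.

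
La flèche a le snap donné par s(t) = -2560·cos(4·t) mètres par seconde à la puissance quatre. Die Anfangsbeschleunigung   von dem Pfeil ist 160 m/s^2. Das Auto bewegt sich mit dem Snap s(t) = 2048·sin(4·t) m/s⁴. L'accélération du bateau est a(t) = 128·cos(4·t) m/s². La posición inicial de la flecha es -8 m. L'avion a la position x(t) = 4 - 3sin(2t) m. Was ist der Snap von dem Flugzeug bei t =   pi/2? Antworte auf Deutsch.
Wir müssen unsere Gleichung für die Position x(t) = 4 - 3·sin(2·t) 4-mal ableiten. Die Ableitung von der Position ergibt die Geschwindigkeit: v(t) = -6·cos(2·t). Die Ableitung von der Geschwindigkeit ergibt die Beschleunigung: a(t) = 12·sin(2·t). Die Ableitung von der Beschleunigung ergibt den Ruck: j(t) = 24·cos(2·t). Mit d/dt von j(t) finden wir s(t) = -48·sin(2·t). Aus der Gleichung für den Snap s(t) = -48·sin(2·t), setzen wir t = pi/2 ein und erhalten s = 0.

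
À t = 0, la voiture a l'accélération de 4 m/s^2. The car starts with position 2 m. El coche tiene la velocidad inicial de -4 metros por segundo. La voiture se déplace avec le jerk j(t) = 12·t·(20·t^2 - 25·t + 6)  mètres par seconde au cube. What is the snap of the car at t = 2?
To solve this, we need to take 1 derivative of our jerk equation j(t) = 12·t·(20·t^2 - 25·t + 6). Taking d/dt of j(t), we find s(t) = 240·t^2 + 12·t·(40·t - 25) - 300·t + 72. We have snap s(t) = 240·t^2 + 12·t·(40·t - 25) - 300·t + 72. Substituting t = 2: s(2) = 1752.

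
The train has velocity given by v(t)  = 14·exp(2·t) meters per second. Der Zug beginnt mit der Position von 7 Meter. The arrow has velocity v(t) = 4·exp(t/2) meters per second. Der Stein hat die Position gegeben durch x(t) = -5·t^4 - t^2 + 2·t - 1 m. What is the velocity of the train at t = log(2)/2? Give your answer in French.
En utilisant v(t) = 14·exp(2·t) et en substituant t = log(2)/2, nous trouvons v = 28.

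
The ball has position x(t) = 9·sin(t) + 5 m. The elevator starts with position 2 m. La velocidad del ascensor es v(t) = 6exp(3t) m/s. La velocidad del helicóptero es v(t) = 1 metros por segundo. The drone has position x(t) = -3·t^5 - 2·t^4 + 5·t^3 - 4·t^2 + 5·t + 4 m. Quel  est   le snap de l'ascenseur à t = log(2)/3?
En partant de la vitesse v(t) = 6·exp(3·t), nous prenons 3 dérivées. En dérivant la vitesse, nous obtenons l'accélération: a(t) = 18·exp(3·t). En dérivant l'accélération, nous obtenons le jerk: j(t) = 54·exp(3·t). En prenant d/dt de j(t), nous trouvons s(t) = 162·exp(3·t). En utilisant s(t) = 162·exp(3·t) et en substituant t = log(2)/3, nous trouvons s = 324.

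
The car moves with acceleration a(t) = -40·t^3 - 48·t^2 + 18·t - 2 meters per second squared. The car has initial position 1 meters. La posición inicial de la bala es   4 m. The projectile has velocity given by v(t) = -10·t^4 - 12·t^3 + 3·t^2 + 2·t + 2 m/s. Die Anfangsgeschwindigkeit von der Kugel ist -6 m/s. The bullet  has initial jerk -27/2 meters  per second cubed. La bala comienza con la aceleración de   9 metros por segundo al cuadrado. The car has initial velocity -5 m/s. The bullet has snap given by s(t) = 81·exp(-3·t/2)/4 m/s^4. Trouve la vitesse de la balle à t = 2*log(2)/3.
Nous devons intégrer notre équation du snap s(t) = 81·exp(-3·t/2)/4 3 fois. La primitive du snap est le jerk. En utilisant j(0) = -27/2, nous obtenons j(t) = -27·exp(-3·t/2)/2. L'intégrale du jerk est l'accélération. En utilisant a(0) = 9, nous obtenons a(t) = 9·exp(-3·t/2). En prenant ∫a(t)dt et en appliquant v(0) = -6, nous trouvons v(t) = -6·exp(-3·t/2). Nous avons la vitesse v(t) = -6·exp(-3·t/2). En substituant t = 2*log(2)/3: v(2*log(2)/3) = -3.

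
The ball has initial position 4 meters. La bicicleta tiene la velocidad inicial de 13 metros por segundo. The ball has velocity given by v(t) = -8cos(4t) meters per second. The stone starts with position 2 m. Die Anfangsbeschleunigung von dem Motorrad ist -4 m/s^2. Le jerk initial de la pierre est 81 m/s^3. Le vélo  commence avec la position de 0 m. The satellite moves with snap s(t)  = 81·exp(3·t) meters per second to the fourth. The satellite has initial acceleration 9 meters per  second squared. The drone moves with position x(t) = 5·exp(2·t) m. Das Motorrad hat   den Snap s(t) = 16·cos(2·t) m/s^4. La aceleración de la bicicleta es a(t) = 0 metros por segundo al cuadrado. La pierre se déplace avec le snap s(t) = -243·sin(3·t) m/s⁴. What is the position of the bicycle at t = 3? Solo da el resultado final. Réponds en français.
À t = 3, x = 39.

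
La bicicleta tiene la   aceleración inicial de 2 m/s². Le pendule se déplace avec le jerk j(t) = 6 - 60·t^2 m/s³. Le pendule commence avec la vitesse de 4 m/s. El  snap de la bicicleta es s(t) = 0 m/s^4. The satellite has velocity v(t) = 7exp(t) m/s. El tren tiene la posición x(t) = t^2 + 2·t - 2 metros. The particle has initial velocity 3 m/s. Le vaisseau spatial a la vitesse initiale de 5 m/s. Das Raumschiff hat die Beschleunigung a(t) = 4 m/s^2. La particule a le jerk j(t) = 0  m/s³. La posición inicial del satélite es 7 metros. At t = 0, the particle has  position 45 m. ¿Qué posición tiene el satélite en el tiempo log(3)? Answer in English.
To find the answer, we compute 1 antiderivative of v(t) = 7·exp(t). The integral of velocity, with x(0) = 7, gives position: x(t) = 7·exp(t). From the given position equation x(t) = 7·exp(t), we substitute t = log(3) to get x = 21.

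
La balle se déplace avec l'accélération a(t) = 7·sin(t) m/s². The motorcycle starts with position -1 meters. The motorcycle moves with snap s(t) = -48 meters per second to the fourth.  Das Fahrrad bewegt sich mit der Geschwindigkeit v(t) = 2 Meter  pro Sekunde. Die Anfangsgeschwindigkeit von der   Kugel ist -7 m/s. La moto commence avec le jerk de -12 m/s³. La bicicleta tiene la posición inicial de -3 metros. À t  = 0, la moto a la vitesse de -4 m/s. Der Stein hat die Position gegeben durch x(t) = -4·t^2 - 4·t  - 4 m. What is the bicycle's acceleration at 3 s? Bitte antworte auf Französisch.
Nous devons dériver notre équation de la vitesse v(t) = 2 1 fois. En dérivant la vitesse, nous obtenons l'accélération: a(t) = 0. Nous avons l'accélération a(t) = 0. En substituant t = 3: a(3) = 0.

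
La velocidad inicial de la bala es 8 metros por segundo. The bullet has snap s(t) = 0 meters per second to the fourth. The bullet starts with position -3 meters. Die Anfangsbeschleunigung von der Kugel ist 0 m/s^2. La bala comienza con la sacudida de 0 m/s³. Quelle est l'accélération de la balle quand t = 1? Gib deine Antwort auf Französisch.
Pour résoudre ceci, nous devons prendre 2 primitives de notre équation du snap s(t) = 0. En intégrant le snap et en utilisant la condition initiale j(0) = 0, nous obtenons j(t) = 0. En intégrant le jerk et en utilisant la condition initiale a(0) = 0, nous obtenons a(t) = 0. En utilisant a(t) = 0 et en substituant t = 1, nous trouvons a = 0.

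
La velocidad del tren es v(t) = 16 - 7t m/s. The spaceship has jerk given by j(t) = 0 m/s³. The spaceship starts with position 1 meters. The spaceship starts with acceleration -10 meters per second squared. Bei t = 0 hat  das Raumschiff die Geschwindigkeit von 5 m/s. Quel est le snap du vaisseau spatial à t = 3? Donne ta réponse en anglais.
We must differentiate our jerk equation j(t) = 0 1 time. Differentiating jerk, we get snap: s(t) = 0. We have snap s(t) = 0. Substituting t = 3: s(3) = 0.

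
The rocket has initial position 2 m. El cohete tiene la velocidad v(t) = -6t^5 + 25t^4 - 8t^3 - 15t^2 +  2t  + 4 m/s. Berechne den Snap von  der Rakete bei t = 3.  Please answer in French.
En partant de la vitesse v(t) = -6·t^5 + 25·t^4 - 8·t^3 - 15·t^2 + 2·t + 4, nous prenons 3 dérivées. La dérivée de la vitesse donne l'accélération: a(t) = -30·t^4 + 100·t^3 - 24·t^2 - 30·t + 2. En dérivant l'accélération, nous obtenons le jerk: j(t) = -120·t^3 + 300·t^2 - 48·t - 30. En dérivant le jerk, nous obtenons le snap: s(t) = -360·t^2 + 600·t - 48. Nous avons le snap s(t) = -360·t^2 + 600·t - 48. En substituant t = 3: s(3) = -1488.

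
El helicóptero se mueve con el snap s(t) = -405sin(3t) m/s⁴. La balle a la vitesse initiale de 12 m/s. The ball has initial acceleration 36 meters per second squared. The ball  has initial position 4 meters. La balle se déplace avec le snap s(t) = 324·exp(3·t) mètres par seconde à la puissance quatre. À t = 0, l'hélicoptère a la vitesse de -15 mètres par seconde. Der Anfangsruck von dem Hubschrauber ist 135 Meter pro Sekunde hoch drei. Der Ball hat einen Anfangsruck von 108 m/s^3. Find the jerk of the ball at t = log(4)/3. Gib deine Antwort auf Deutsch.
Um dies zu lösen, müssen wir 1 Integral unserer Gleichung für den Snap s(t) = 324·exp(3·t) finden. Mit ∫s(t)dt und Anwendung von j(0) = 108, finden wir j(t) = 108·exp(3·t). Wir haben den Ruck j(t) = 108·exp(3·t). Durch Einsetzen von t = log(4)/3: j(log(4)/3) = 432.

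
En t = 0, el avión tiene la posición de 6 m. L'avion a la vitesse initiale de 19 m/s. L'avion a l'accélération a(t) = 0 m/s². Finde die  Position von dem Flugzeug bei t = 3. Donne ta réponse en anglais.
To solve this, we need to take 2 antiderivatives of our acceleration equation a(t) = 0. The integral of acceleration, with v(0) = 19, gives velocity: v(t) = 19. Finding the integral of v(t) and using x(0) = 6: x(t) = 19·t + 6. From the given position equation x(t) = 19·t + 6, we substitute t = 3 to get x = 63.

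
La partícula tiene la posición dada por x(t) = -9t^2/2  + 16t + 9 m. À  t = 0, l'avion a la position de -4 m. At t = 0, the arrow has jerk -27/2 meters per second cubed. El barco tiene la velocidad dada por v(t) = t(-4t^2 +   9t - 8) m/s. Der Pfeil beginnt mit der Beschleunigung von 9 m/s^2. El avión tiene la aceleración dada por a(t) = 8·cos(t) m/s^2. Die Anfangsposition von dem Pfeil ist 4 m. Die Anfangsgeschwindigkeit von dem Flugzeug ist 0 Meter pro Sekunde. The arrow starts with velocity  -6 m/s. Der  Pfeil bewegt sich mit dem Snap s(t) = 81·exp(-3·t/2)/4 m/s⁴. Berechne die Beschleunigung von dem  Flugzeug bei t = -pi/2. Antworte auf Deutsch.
Aus der Gleichung für die Beschleunigung a(t) = 8·cos(t), setzen wir t = -pi/2 ein und erhalten a = 0.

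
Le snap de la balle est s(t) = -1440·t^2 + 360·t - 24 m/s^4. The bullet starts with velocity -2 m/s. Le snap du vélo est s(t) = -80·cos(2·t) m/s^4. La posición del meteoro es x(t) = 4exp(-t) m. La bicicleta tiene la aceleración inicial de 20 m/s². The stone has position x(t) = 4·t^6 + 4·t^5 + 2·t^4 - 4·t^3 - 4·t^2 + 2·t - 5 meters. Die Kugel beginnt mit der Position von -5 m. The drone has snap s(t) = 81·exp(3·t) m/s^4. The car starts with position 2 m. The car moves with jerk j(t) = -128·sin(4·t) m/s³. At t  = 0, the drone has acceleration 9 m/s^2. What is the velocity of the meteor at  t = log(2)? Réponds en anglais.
Starting from position x(t) = 4·exp(-t), we take 1 derivative. Taking d/dt of x(t), we find v(t) = -4·exp(-t). Using v(t) = -4·exp(-t) and substituting t = log(2), we find v = -2.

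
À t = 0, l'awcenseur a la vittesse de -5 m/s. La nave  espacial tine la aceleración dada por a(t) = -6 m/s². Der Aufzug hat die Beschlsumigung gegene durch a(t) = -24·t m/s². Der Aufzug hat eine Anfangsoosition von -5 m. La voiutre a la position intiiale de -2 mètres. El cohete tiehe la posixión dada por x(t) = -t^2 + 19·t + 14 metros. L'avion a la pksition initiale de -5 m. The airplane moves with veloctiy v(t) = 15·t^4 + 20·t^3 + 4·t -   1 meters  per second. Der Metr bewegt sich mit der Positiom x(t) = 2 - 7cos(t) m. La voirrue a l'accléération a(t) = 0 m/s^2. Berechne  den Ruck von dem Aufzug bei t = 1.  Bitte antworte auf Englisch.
We must differentiate our acceleration equation a(t) = -24·t 1 time. Taking d/dt of a(t), we find j(t) = -24. Using j(t) = -24 and substituting t = 1, we find j = -24.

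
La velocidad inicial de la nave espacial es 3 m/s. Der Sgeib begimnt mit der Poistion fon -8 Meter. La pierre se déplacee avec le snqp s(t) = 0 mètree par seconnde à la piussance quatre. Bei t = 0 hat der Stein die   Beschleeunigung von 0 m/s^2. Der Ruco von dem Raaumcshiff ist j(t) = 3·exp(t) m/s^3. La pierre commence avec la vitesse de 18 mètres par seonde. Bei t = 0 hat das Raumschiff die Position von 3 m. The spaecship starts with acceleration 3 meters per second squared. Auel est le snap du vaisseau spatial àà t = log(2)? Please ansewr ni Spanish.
Partiendo de la sacudida j(t) = 3·exp(t), tomamos 1 derivada. La derivada de la sacudida da el snap: s(t) = 3·exp(t). Tenemos el snap s(t) = 3·exp(t). Sustituyendo t = log(2): s(log(2)) = 6.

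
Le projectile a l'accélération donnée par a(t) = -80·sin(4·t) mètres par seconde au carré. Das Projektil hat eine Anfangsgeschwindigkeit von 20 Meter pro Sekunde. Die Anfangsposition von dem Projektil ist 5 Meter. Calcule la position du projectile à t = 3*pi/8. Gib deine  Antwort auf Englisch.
Starting from acceleration a(t) = -80·sin(4·t), we take 2 integrals. The integral of acceleration is velocity. Using v(0) = 20, we get v(t) = 20·cos(4·t). The integral of velocity is position. Using x(0) = 5, we get x(t) = 5·sin(4·t) + 5. Using x(t) = 5·sin(4·t) + 5 and substituting t = 3*pi/8, we find x = 0.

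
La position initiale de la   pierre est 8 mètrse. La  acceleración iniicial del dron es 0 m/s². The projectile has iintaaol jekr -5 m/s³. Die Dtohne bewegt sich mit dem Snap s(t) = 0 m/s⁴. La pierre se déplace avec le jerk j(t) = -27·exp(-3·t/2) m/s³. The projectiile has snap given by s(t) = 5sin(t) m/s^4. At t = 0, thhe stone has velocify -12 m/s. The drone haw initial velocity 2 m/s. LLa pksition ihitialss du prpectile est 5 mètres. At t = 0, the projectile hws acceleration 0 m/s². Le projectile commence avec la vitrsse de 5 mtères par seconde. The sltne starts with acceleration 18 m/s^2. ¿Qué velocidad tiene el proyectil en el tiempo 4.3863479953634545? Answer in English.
Starting from snap s(t) = 5·sin(t), we take 3 integrals. The antiderivative of snap, with j(0) = -5, gives jerk: j(t) = -5·cos(t). Taking ∫j(t)dt and applying a(0) = 0, we find a(t) = -5·sin(t). The antiderivative of acceleration, with v(0) = 5, gives velocity: v(t) = 5·cos(t). Using v(t) = 5·cos(t) and substituting t = 4.3863479953634545, we find v = -1.60147551440478.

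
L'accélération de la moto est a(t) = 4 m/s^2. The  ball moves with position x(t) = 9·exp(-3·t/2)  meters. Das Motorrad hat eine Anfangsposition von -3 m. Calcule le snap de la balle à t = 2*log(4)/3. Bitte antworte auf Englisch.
We must differentiate our position equation x(t) = 9·exp(-3·t/2) 4 times. Differentiating position, we get velocity: v(t) = -27·exp(-3·t/2)/2. Differentiating velocity, we get acceleration: a(t) = 81·exp(-3·t/2)/4. Taking d/dt of a(t), we find j(t) = -243·exp(-3·t/2)/8. Differentiating jerk, we get snap: s(t) = 729·exp(-3·t/2)/16. From the given snap equation s(t) = 729·exp(-3·t/2)/16, we substitute t = 2*log(4)/3 to get s = 729/64.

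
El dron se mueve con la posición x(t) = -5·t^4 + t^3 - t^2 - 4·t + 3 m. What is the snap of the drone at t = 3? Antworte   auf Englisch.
Starting from position x(t) = -5·t^4 + t^3 - t^2 - 4·t + 3, we take 4 derivatives. The derivative of position gives velocity: v(t) = -20·t^3 + 3·t^2 - 2·t - 4. Taking d/dt of v(t), we find a(t) = -60·t^2 + 6·t - 2. The derivative of acceleration gives jerk: j(t) = 6 - 120·t. The derivative of jerk gives snap: s(t) = -120. We have snap s(t) = -120. Substituting t = 3: s(3) = -120.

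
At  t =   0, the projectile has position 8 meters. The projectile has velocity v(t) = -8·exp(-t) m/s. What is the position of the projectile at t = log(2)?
We need to integrate our velocity equation v(t) = -8·exp(-t) 1 time. The antiderivative of velocity is position. Using x(0) = 8, we get x(t) = 8·exp(-t). From the given position equation x(t) = 8·exp(-t), we substitute t = log(2) to get x = 4.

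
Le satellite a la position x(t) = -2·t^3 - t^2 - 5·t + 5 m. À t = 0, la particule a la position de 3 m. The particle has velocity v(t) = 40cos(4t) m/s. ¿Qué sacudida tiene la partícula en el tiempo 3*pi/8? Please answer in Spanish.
Debemos derivar nuestra ecuación de la velocidad v(t) = 40·cos(4·t) 2 veces. Tomando d/dt de v(t), encontramos a(t) = -160·sin(4·t). La derivada de la aceleración da la sacudida: j(t) = -640·cos(4·t). De la ecuación de la sacudida j(t) = -640·cos(4·t), sustituimos t = 3*pi/8 para obtener j = 0.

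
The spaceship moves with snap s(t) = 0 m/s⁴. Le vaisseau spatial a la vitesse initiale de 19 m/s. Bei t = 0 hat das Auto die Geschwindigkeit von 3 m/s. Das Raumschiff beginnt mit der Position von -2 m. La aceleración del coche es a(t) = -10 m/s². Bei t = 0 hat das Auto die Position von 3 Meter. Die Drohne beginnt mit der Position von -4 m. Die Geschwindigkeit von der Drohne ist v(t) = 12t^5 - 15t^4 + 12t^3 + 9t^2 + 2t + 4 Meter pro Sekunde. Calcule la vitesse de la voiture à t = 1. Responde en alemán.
Wir müssen unsere Gleichung für die Beschleunigung a(t) = -10 1-mal integrieren. Das Integral von der Beschleunigung ist die Geschwindigkeit. Mit v(0) = 3 erhalten wir v(t) = 3 - 10·t. Mit v(t) = 3 - 10·t und Einsetzen von t = 1, finden wir v = -7.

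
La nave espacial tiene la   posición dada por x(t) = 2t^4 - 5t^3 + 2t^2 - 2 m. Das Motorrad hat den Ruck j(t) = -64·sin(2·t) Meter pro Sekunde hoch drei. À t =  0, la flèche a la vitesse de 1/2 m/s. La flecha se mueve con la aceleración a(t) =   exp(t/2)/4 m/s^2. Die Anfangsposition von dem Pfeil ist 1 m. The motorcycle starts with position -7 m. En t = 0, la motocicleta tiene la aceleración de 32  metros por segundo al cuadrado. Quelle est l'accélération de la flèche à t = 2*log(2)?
Nous avons l'accélération a(t) = exp(t/2)/4. En substituant t = 2*log(2): a(2*log(2)) = 1/2.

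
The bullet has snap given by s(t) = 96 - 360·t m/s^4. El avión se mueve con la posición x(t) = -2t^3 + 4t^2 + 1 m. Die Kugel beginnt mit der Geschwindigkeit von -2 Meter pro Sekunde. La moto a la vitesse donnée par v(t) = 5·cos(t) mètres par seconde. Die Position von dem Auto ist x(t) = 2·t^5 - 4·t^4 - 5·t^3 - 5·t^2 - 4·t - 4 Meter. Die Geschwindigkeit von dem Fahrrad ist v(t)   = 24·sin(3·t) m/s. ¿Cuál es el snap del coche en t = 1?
Para resolver esto, necesitamos tomar 4 derivadas de nuestra ecuación de la posición x(t) = 2·t^5 - 4·t^4 - 5·t^3 - 5·t^2 - 4·t - 4. Tomando d/dt de x(t), encontramos v(t) = 10·t^4 - 16·t^3 - 15·t^2 - 10·t - 4. Tomando d/dt de v(t), encontramos a(t) = 40·t^3 - 48·t^2 - 30·t - 10. Tomando d/dt de a(t), encontramos j(t) = 120·t^2 - 96·t - 30. Derivando la sacudida, obtenemos el snap: s(t) = 240·t - 96. De la ecuación del snap s(t) = 240·t - 96, sustituimos t = 1 para obtener s = 144.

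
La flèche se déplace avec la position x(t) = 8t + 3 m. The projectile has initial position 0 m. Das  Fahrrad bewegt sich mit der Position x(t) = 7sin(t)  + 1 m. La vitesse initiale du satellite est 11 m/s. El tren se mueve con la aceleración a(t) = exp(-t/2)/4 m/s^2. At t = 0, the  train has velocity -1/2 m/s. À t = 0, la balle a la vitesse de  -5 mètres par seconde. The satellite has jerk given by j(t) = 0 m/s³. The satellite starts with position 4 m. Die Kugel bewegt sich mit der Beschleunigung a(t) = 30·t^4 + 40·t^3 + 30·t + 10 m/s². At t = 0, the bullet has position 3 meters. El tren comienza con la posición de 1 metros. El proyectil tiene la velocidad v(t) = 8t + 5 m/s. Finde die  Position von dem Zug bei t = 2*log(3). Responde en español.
Necesitamos integrar nuestra ecuación de la aceleración a(t) = exp(-t/2)/4 2 veces. La antiderivada de la aceleración, con v(0) = -1/2, da la velocidad: v(t) = -exp(-t/2)/2. La integral de la velocidad, con x(0) = 1, da la posición: x(t) = exp(-t/2). Tenemos la posición x(t) = exp(-t/2). Sustituyendo t = 2*log(3): x(2*log(3)) = 1/3.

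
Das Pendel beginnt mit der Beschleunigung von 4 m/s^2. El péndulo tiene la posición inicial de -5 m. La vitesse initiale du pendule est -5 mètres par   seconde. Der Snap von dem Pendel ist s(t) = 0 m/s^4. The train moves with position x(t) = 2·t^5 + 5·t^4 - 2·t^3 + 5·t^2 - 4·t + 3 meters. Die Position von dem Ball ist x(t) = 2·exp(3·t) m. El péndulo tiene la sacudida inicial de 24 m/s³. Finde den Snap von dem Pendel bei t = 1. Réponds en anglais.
Using s(t) = 0 and substituting t = 1, we find s = 0.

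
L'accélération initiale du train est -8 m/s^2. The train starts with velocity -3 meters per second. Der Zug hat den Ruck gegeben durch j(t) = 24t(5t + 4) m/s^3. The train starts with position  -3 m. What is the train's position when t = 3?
To solve this, we need to take 3 antiderivatives of our jerk equation j(t) = 24·t·(5·t + 4). The integral of jerk, with a(0) = -8, gives acceleration: a(t) = 40·t^3 + 48·t^2 - 8. The integral of acceleration, with v(0) = -3, gives velocity: v(t) = 10·t^4 + 16·t^3 - 8·t - 3. The antiderivative of velocity, with x(0) = -3, gives position: x(t) = 2·t^5 + 4·t^4 - 4·t^2 - 3·t - 3. We have position x(t) = 2·t^5 + 4·t^4 - 4·t^2 - 3·t - 3. Substituting t = 3: x(3) = 762.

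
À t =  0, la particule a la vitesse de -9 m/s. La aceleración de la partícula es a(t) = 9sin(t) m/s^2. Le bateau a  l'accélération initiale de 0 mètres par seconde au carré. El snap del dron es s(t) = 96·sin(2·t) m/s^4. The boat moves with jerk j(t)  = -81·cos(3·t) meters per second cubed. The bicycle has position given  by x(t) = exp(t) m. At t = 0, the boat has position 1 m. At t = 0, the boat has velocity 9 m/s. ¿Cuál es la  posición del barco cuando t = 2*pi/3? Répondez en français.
En partant du jerk j(t) = -81·cos(3·t), nous prenons 3 primitives. En prenant ∫j(t)dt et en appliquant a(0) = 0, nous trouvons a(t) = -27·sin(3·t). En prenant ∫a(t)dt et en appliquant v(0) = 9, nous trouvons v(t) = 9·cos(3·t). En prenant ∫v(t)dt et en appliquant x(0) = 1, nous trouvons x(t) = 3·sin(3·t) + 1. Nous avons la position x(t) = 3·sin(3·t) + 1. En substituant t = 2*pi/3: x(2*pi/3) = 1.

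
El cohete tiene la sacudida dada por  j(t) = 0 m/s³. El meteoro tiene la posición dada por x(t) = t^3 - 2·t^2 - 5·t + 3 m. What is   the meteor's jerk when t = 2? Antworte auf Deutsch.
Wir müssen unsere Gleichung für die Position x(t) = t^3 - 2·t^2 - 5·t + 3 3-mal ableiten. Durch Ableiten von der Position erhalten wir die Geschwindigkeit: v(t) = 3·t^2 - 4·t - 5. Die Ableitung von der Geschwindigkeit ergibt die Beschleunigung: a(t) = 6·t - 4. Die Ableitung von der Beschleunigung ergibt den Ruck: j(t) = 6. Mit j(t) = 6 und Einsetzen von t = 2, finden wir j = 6.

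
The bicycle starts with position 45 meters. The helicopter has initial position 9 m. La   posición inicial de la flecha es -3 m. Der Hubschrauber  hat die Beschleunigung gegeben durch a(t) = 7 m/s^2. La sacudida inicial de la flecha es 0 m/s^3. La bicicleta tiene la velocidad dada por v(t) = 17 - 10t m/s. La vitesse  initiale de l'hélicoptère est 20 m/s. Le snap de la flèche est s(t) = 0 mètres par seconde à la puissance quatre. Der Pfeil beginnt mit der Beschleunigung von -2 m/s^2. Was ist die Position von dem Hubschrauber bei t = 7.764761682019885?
Wir müssen unsere Gleichung für die Beschleunigung a(t) = 7 2-mal integrieren. Mit ∫a(t)dt und Anwendung von v(0) = 20, finden wir v(t) = 7·t + 20. Durch Integration von der Geschwindigkeit und Verwendung der Anfangsbedingung x(0) = 9, erhalten wir x(t) = 7·t^2/2 + 20·t + 9. Wir haben die Position x(t) = 7·t^2/2 + 20·t + 9. Durch Einsetzen von t = 7.764761682019885: x(7.764761682019885) = 375.315567565373.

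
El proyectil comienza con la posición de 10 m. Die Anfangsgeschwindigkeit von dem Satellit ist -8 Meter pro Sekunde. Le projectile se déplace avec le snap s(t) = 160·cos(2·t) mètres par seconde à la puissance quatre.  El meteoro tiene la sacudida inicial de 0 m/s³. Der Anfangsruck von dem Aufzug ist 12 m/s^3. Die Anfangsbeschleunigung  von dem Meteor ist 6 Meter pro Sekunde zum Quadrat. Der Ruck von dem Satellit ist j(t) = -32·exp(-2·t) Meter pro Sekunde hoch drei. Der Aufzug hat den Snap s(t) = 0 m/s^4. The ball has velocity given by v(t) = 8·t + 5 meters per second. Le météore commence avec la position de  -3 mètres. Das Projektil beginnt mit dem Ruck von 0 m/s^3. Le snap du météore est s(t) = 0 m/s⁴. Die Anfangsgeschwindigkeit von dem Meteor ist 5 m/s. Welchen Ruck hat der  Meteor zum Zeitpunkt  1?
Ausgehend von dem Snap s(t) = 0, nehmen wir 1 Integral. Durch Integration von dem Snap und Verwendung der Anfangsbedingung j(0) = 0, erhalten wir j(t) = 0. Mit j(t) = 0 und Einsetzen von t = 1, finden wir j = 0.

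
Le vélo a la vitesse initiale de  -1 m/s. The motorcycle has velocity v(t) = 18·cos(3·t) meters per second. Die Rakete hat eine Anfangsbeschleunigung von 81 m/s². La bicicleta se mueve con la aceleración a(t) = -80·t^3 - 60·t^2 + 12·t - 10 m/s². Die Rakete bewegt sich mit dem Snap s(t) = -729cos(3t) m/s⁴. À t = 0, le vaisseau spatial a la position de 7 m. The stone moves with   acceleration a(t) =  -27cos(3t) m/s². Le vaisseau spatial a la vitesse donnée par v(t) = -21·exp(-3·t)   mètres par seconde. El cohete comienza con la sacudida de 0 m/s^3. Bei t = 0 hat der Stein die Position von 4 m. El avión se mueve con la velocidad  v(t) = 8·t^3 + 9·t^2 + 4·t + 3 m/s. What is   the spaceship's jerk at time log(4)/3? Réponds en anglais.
Starting from velocity v(t) = -21·exp(-3·t), we take 2 derivatives. Taking d/dt of v(t), we find a(t) = 63·exp(-3·t). Differentiating acceleration, we get jerk: j(t) = -189·exp(-3·t). From the given jerk equation j(t) = -189·exp(-3·t), we substitute t = log(4)/3 to get j = -189/4.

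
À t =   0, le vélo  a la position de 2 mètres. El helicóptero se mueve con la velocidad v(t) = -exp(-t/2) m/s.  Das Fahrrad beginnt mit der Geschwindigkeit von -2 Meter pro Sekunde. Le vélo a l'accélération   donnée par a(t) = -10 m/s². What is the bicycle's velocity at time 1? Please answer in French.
Pour résoudre ceci, nous devons prendre 1 intégrale de notre équation de l'accélération a(t) = -10. La primitive de l'accélération, avec v(0) = -2, donne la vitesse: v(t) = -10·t - 2. En utilisant v(t) = -10·t - 2 et en substituant t = 1, nous trouvons v = -12.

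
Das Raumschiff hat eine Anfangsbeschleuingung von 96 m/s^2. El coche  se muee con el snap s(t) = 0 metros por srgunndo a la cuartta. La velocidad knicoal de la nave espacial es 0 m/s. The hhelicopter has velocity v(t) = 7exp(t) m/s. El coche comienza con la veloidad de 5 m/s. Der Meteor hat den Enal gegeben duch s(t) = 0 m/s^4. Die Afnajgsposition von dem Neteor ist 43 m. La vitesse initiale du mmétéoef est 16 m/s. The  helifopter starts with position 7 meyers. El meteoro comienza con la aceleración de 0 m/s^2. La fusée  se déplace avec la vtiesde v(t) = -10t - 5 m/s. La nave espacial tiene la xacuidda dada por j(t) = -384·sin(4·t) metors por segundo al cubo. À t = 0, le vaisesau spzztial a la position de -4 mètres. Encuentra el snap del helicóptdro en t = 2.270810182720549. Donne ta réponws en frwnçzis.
Nous devons dériver notre équation de la vitesse v(t) = 7·exp(t) 3 fois. La dérivée de la vitesse donne l'accélération: a(t) = 7·exp(t). En dérivant l'accélération, nous obtenons le jerk: j(t) = 7·exp(t). La dérivée du jerk donne le snap: s(t) = 7·exp(t). En utilisant s(t) = 7·exp(t) et en substituant t = 2.270810182720549, nous trouvons s = 67.8107225248316.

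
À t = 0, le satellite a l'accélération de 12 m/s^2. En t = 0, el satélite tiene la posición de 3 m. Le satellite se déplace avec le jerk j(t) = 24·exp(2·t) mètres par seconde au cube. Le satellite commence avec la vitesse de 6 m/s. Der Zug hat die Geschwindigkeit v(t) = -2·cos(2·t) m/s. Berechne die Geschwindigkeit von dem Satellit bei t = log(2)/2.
Ausgehend von dem Ruck j(t) = 24·exp(2·t), nehmen wir 2 Integrale. Durch Integration von dem Ruck und Verwendung der Anfangsbedingung a(0) = 12, erhalten wir a(t) = 12·exp(2·t). Die Stammfunktion von der Beschleunigung ist die Geschwindigkeit. Mit v(0) = 6 erhalten wir v(t) = 6·exp(2·t). Aus der Gleichung für die Geschwindigkeit v(t) = 6·exp(2·t), setzen wir t = log(2)/2 ein und erhalten v = 12.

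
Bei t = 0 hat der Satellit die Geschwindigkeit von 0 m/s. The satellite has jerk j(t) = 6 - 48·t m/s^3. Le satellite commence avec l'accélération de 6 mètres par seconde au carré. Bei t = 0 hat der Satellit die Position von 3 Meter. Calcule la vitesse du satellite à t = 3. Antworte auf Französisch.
Pour résoudre ceci, nous devons prendre 2 primitives de notre équation du jerk j(t) = 6 - 48·t. La primitive du jerk, avec a(0) = 6, donne l'accélération: a(t) = -24·t^2 + 6·t + 6. En prenant ∫a(t)dt et en appliquant v(0) = 0, nous trouvons v(t) = t·(-8·t^2 + 3·t + 6). Nous avons la vitesse v(t) = t·(-8·t^2 + 3·t + 6). En substituant t = 3: v(3) = -171.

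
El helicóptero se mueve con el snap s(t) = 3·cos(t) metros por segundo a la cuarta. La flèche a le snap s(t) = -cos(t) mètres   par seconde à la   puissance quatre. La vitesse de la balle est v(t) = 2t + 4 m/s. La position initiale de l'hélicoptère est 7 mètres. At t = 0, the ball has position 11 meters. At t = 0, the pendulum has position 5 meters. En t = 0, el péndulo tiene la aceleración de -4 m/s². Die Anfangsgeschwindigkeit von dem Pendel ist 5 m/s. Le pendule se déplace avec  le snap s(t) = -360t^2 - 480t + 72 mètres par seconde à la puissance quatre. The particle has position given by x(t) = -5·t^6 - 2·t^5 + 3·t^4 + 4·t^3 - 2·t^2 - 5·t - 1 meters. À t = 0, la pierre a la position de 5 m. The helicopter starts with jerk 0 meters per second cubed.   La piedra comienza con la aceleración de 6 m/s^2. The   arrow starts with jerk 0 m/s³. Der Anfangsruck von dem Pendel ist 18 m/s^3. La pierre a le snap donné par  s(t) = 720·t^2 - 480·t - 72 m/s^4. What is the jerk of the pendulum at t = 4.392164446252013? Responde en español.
Debemos encontrar la antiderivada de nuestra ecuación del snap s(t) = -360·t^2 - 480·t + 72 1 vez. Tomando ∫s(t)dt y aplicando j(0) = 18, encontramos j(t) = -120·t^3 - 240·t^2 + 72·t + 18. Usando j(t) = -120·t^3 - 240·t^2 + 72·t + 18 y sustituyendo t = 4.392164446252013, encontramos j = -14463.1967233499.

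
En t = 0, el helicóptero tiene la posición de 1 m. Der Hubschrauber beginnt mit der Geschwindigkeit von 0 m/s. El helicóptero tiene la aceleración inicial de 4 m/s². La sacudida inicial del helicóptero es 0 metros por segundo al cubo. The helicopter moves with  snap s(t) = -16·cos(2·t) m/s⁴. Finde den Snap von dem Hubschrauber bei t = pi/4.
Wir haben den Snap s(t) = -16·cos(2·t). Durch Einsetzen von t = pi/4: s(pi/4) = 0.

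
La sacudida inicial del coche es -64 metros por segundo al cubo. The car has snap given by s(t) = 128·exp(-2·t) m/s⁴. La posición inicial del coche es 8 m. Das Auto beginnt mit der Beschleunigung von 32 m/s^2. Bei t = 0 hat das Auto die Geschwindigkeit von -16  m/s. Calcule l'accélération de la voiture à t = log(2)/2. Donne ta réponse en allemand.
Wir müssen unsere Gleichung für den Snap s(t) = 128·exp(-2·t) 2-mal integrieren. Mit ∫s(t)dt und Anwendung von j(0) = -64, finden wir j(t) = -64·exp(-2·t). Das Integral von dem Ruck ist die Beschleunigung. Mit a(0) = 32 erhalten wir a(t) = 32·exp(-2·t). Aus der Gleichung für die Beschleunigung a(t) = 32·exp(-2·t), setzen wir t = log(2)/2 ein und erhalten a = 16.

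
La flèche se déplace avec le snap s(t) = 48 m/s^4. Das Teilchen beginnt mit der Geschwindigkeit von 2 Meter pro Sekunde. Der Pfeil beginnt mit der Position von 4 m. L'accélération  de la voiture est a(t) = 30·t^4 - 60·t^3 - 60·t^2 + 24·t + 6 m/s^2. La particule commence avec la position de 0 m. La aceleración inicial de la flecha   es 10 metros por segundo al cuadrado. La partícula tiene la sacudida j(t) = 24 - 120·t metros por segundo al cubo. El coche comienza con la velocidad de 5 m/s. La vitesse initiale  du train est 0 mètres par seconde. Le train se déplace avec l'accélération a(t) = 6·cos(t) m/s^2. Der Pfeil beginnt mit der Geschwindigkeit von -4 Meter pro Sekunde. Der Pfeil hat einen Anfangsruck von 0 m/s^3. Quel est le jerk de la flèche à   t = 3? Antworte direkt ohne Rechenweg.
À t = 3, j = 144.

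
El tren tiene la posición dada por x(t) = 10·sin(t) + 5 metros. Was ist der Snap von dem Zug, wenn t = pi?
Ausgehend von der Position x(t) = 10·sin(t) + 5, nehmen wir 4 Ableitungen. Die Ableitung von der Position ergibt die Geschwindigkeit: v(t) = 10·cos(t). Die Ableitung von der Geschwindigkeit ergibt die Beschleunigung: a(t) = -10·sin(t). Durch Ableiten von der Beschleunigung erhalten wir den Ruck: j(t) = -10·cos(t). Mit d/dt von j(t) finden wir s(t) = 10·sin(t). Mit s(t) = 10·sin(t) und Einsetzen von t = pi, finden wir s = 0.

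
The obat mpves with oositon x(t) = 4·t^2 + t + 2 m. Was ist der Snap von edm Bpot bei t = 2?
Um dies zu lösen, müssen wir 4 Ableitungen unserer Gleichung für die Position x(t) = 4·t^2 + t + 2 nehmen. Durch Ableiten von der Position erhalten wir die Geschwindigkeit: v(t) = 8·t + 1. Mit d/dt von v(t) finden wir a(t) = 8. Mit d/dt von a(t) finden wir j(t) = 0. Mit d/dt von j(t) finden wir s(t) = 0. Aus der Gleichung für den Snap s(t) = 0, setzen wir t = 2 ein und erhalten s = 0.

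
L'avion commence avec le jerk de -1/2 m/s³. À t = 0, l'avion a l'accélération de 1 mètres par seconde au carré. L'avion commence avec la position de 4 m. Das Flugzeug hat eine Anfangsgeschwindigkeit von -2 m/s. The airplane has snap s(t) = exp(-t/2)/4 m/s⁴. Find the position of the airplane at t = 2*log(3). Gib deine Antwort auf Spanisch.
Necesitamos integrar nuestra ecuación del snap s(t) = exp(-t/2)/4 4 veces. Integrando el snap y usando la condición inicial j(0) = -1/2, obtenemos j(t) = -exp(-t/2)/2. La integral de la sacudida es la aceleración. Usando a(0) = 1, obtenemos a(t) = exp(-t/2). Tomando ∫a(t)dt y aplicando v(0) = -2, encontramos v(t) = -2·exp(-t/2). Integrando la velocidad y usando la condición inicial x(0) = 4, obtenemos x(t) = 4·exp(-t/2). Tenemos la posición x(t) = 4·exp(-t/2). Sustituyendo t = 2*log(3): x(2*log(3)) = 4/3.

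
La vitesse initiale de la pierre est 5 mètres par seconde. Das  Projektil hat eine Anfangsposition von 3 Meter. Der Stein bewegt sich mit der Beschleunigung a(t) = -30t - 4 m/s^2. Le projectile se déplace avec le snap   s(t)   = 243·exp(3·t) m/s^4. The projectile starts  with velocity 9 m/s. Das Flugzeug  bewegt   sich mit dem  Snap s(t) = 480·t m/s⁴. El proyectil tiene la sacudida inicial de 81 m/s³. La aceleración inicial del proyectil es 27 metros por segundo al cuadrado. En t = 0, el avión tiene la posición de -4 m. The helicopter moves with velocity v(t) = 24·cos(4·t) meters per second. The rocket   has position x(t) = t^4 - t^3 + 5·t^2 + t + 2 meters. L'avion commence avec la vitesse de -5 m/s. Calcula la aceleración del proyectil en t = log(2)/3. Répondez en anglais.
We must find the integral of our snap equation s(t) = 243·exp(3·t) 2 times. Integrating snap and using the initial condition j(0) = 81, we get j(t) = 81·exp(3·t). Integrating jerk and using the initial condition a(0) = 27, we get a(t) = 27·exp(3·t). We have acceleration a(t) = 27·exp(3·t). Substituting t = log(2)/3: a(log(2)/3) = 54.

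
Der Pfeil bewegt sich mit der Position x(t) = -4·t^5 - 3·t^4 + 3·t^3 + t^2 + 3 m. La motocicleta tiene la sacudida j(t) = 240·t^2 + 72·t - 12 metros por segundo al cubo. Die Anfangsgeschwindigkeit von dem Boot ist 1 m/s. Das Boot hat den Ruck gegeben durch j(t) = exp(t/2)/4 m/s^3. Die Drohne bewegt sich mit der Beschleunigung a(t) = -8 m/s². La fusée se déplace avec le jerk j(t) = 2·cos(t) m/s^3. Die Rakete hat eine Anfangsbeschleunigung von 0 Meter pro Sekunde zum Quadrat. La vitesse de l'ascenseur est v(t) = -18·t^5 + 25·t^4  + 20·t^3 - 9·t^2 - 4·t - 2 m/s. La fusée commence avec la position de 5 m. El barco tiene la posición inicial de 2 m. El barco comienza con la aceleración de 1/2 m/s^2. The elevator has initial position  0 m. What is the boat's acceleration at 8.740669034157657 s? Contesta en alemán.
Um dies zu lösen, müssen wir 1 Stammfunktion unserer Gleichung für den Ruck j(t) = exp(t/2)/4 finden. Das Integral von dem Ruck, mit a(0) = 1/2, ergibt die Beschleunigung: a(t) = exp(t/2)/2. Aus der Gleichung für die Beschleunigung a(t) = exp(t/2)/2, setzen wir t = 8.740669034157657 ein und erhalten a = 39.5350387836956.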